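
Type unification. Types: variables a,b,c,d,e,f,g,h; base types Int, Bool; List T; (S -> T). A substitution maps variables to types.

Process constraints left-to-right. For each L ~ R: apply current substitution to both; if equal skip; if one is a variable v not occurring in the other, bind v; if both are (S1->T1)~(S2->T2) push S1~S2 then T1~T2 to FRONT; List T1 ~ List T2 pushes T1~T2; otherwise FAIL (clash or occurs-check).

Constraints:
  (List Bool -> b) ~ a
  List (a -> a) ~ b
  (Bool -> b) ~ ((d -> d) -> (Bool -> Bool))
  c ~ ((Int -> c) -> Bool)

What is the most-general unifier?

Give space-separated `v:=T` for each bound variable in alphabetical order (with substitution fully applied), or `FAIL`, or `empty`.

Answer: FAIL

Derivation:
step 1: unify (List Bool -> b) ~ a  [subst: {-} | 3 pending]
  bind a := (List Bool -> b)
step 2: unify List ((List Bool -> b) -> (List Bool -> b)) ~ b  [subst: {a:=(List Bool -> b)} | 2 pending]
  occurs-check fail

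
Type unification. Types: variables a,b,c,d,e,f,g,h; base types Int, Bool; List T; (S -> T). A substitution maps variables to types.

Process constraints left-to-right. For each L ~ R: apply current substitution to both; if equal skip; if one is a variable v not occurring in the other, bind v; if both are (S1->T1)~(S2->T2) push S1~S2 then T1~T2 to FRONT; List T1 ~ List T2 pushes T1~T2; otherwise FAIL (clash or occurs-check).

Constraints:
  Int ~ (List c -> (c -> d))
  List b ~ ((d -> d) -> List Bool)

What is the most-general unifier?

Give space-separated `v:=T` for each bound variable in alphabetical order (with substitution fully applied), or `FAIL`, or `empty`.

step 1: unify Int ~ (List c -> (c -> d))  [subst: {-} | 1 pending]
  clash: Int vs (List c -> (c -> d))

Answer: FAIL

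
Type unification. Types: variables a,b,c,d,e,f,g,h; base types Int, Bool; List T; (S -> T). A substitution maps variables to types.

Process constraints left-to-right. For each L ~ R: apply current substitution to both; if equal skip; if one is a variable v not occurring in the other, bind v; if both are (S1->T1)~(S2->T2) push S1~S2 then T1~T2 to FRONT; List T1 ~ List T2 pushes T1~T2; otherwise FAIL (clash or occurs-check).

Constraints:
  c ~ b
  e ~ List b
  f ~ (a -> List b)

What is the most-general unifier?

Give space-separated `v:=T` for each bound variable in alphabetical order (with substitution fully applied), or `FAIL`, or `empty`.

Answer: c:=b e:=List b f:=(a -> List b)

Derivation:
step 1: unify c ~ b  [subst: {-} | 2 pending]
  bind c := b
step 2: unify e ~ List b  [subst: {c:=b} | 1 pending]
  bind e := List b
step 3: unify f ~ (a -> List b)  [subst: {c:=b, e:=List b} | 0 pending]
  bind f := (a -> List b)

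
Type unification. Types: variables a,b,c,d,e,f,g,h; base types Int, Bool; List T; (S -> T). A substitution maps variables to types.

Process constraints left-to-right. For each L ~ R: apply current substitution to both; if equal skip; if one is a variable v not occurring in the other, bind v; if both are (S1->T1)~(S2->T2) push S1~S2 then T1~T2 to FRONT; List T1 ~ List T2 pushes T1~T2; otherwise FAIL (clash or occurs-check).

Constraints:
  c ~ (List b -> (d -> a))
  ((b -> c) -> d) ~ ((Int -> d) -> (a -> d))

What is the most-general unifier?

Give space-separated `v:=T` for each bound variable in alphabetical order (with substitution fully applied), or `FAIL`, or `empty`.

Answer: FAIL

Derivation:
step 1: unify c ~ (List b -> (d -> a))  [subst: {-} | 1 pending]
  bind c := (List b -> (d -> a))
step 2: unify ((b -> (List b -> (d -> a))) -> d) ~ ((Int -> d) -> (a -> d))  [subst: {c:=(List b -> (d -> a))} | 0 pending]
  -> decompose arrow: push (b -> (List b -> (d -> a)))~(Int -> d), d~(a -> d)
step 3: unify (b -> (List b -> (d -> a))) ~ (Int -> d)  [subst: {c:=(List b -> (d -> a))} | 1 pending]
  -> decompose arrow: push b~Int, (List b -> (d -> a))~d
step 4: unify b ~ Int  [subst: {c:=(List b -> (d -> a))} | 2 pending]
  bind b := Int
step 5: unify (List Int -> (d -> a)) ~ d  [subst: {c:=(List b -> (d -> a)), b:=Int} | 1 pending]
  occurs-check fail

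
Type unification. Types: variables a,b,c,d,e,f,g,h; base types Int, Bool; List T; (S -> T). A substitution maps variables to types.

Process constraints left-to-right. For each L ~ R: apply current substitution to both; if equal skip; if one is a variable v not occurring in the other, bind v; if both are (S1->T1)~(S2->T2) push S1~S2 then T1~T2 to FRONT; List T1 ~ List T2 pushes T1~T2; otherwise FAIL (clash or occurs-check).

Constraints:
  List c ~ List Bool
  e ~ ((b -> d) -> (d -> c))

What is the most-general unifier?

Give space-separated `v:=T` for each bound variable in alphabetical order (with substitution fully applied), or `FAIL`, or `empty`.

step 1: unify List c ~ List Bool  [subst: {-} | 1 pending]
  -> decompose List: push c~Bool
step 2: unify c ~ Bool  [subst: {-} | 1 pending]
  bind c := Bool
step 3: unify e ~ ((b -> d) -> (d -> Bool))  [subst: {c:=Bool} | 0 pending]
  bind e := ((b -> d) -> (d -> Bool))

Answer: c:=Bool e:=((b -> d) -> (d -> Bool))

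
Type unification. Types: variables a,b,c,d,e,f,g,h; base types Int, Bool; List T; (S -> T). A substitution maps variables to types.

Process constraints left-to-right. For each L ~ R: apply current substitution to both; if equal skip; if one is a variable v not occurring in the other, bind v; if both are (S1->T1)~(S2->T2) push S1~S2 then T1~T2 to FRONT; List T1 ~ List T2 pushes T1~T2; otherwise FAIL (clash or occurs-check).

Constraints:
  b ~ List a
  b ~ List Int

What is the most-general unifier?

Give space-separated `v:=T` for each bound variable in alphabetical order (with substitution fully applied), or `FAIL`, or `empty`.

step 1: unify b ~ List a  [subst: {-} | 1 pending]
  bind b := List a
step 2: unify List a ~ List Int  [subst: {b:=List a} | 0 pending]
  -> decompose List: push a~Int
step 3: unify a ~ Int  [subst: {b:=List a} | 0 pending]
  bind a := Int

Answer: a:=Int b:=List Int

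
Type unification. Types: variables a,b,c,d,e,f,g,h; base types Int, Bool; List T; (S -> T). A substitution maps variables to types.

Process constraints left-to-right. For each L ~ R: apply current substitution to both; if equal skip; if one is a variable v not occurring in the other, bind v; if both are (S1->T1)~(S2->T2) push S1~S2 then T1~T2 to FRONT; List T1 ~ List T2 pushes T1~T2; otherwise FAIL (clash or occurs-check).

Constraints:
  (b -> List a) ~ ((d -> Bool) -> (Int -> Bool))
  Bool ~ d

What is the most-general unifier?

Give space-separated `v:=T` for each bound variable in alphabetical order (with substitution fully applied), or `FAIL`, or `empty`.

Answer: FAIL

Derivation:
step 1: unify (b -> List a) ~ ((d -> Bool) -> (Int -> Bool))  [subst: {-} | 1 pending]
  -> decompose arrow: push b~(d -> Bool), List a~(Int -> Bool)
step 2: unify b ~ (d -> Bool)  [subst: {-} | 2 pending]
  bind b := (d -> Bool)
step 3: unify List a ~ (Int -> Bool)  [subst: {b:=(d -> Bool)} | 1 pending]
  clash: List a vs (Int -> Bool)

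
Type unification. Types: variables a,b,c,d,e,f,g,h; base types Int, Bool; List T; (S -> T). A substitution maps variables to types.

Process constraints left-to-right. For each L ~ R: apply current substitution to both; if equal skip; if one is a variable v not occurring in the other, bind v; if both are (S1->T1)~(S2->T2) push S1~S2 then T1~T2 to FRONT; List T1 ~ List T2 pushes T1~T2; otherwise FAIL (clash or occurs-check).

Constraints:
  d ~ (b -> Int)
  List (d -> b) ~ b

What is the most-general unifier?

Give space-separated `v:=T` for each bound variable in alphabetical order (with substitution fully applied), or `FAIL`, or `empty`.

step 1: unify d ~ (b -> Int)  [subst: {-} | 1 pending]
  bind d := (b -> Int)
step 2: unify List ((b -> Int) -> b) ~ b  [subst: {d:=(b -> Int)} | 0 pending]
  occurs-check fail

Answer: FAIL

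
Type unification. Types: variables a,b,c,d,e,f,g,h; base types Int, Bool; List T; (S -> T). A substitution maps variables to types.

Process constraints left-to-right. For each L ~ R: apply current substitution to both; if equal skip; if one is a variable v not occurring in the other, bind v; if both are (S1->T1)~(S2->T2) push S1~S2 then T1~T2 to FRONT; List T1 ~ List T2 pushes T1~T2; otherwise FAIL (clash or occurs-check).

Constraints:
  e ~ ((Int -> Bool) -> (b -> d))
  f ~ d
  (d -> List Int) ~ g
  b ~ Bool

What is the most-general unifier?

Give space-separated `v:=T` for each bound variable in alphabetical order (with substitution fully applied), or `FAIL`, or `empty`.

step 1: unify e ~ ((Int -> Bool) -> (b -> d))  [subst: {-} | 3 pending]
  bind e := ((Int -> Bool) -> (b -> d))
step 2: unify f ~ d  [subst: {e:=((Int -> Bool) -> (b -> d))} | 2 pending]
  bind f := d
step 3: unify (d -> List Int) ~ g  [subst: {e:=((Int -> Bool) -> (b -> d)), f:=d} | 1 pending]
  bind g := (d -> List Int)
step 4: unify b ~ Bool  [subst: {e:=((Int -> Bool) -> (b -> d)), f:=d, g:=(d -> List Int)} | 0 pending]
  bind b := Bool

Answer: b:=Bool e:=((Int -> Bool) -> (Bool -> d)) f:=d g:=(d -> List Int)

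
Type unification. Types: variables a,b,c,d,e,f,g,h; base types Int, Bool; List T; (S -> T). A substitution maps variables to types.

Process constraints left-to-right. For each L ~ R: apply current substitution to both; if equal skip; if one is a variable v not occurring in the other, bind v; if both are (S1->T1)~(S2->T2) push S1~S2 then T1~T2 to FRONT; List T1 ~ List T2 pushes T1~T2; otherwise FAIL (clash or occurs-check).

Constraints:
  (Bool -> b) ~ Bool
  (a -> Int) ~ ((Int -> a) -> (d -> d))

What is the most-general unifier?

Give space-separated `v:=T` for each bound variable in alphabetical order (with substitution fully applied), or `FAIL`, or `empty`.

Answer: FAIL

Derivation:
step 1: unify (Bool -> b) ~ Bool  [subst: {-} | 1 pending]
  clash: (Bool -> b) vs Bool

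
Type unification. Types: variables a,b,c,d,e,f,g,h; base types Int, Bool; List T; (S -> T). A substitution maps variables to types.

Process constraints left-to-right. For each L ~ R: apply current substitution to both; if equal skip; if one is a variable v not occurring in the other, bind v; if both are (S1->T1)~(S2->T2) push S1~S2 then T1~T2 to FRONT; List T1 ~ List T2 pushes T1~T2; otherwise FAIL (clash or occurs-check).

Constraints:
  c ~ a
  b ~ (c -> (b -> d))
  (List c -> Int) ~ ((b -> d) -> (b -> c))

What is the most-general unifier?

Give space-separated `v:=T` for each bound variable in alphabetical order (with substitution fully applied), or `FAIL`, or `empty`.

Answer: FAIL

Derivation:
step 1: unify c ~ a  [subst: {-} | 2 pending]
  bind c := a
step 2: unify b ~ (a -> (b -> d))  [subst: {c:=a} | 1 pending]
  occurs-check fail: b in (a -> (b -> d))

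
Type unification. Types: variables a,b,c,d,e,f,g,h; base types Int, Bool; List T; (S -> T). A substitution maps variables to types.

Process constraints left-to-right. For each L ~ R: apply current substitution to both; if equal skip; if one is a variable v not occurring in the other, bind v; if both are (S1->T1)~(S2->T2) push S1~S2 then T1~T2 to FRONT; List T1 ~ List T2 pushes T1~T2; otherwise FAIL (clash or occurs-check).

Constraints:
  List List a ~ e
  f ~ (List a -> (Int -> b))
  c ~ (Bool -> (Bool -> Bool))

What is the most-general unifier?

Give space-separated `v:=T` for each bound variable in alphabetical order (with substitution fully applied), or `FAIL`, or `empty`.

step 1: unify List List a ~ e  [subst: {-} | 2 pending]
  bind e := List List a
step 2: unify f ~ (List a -> (Int -> b))  [subst: {e:=List List a} | 1 pending]
  bind f := (List a -> (Int -> b))
step 3: unify c ~ (Bool -> (Bool -> Bool))  [subst: {e:=List List a, f:=(List a -> (Int -> b))} | 0 pending]
  bind c := (Bool -> (Bool -> Bool))

Answer: c:=(Bool -> (Bool -> Bool)) e:=List List a f:=(List a -> (Int -> b))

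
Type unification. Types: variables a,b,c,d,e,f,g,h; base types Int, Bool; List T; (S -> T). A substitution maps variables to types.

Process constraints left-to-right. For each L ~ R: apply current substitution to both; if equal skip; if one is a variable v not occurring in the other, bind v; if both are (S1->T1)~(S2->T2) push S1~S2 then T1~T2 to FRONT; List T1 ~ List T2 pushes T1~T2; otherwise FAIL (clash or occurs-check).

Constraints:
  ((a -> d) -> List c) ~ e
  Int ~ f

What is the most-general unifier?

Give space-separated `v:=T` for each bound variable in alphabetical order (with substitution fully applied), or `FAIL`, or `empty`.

step 1: unify ((a -> d) -> List c) ~ e  [subst: {-} | 1 pending]
  bind e := ((a -> d) -> List c)
step 2: unify Int ~ f  [subst: {e:=((a -> d) -> List c)} | 0 pending]
  bind f := Int

Answer: e:=((a -> d) -> List c) f:=Int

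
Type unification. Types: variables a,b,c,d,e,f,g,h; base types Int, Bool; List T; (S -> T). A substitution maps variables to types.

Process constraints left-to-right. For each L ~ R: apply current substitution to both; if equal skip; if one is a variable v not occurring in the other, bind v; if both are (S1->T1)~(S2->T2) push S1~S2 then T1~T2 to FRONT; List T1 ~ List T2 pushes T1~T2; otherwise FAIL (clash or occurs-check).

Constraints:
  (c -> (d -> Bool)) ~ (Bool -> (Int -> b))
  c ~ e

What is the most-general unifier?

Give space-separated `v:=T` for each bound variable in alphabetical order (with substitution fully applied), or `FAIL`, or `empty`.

Answer: b:=Bool c:=Bool d:=Int e:=Bool

Derivation:
step 1: unify (c -> (d -> Bool)) ~ (Bool -> (Int -> b))  [subst: {-} | 1 pending]
  -> decompose arrow: push c~Bool, (d -> Bool)~(Int -> b)
step 2: unify c ~ Bool  [subst: {-} | 2 pending]
  bind c := Bool
step 3: unify (d -> Bool) ~ (Int -> b)  [subst: {c:=Bool} | 1 pending]
  -> decompose arrow: push d~Int, Bool~b
step 4: unify d ~ Int  [subst: {c:=Bool} | 2 pending]
  bind d := Int
step 5: unify Bool ~ b  [subst: {c:=Bool, d:=Int} | 1 pending]
  bind b := Bool
step 6: unify Bool ~ e  [subst: {c:=Bool, d:=Int, b:=Bool} | 0 pending]
  bind e := Bool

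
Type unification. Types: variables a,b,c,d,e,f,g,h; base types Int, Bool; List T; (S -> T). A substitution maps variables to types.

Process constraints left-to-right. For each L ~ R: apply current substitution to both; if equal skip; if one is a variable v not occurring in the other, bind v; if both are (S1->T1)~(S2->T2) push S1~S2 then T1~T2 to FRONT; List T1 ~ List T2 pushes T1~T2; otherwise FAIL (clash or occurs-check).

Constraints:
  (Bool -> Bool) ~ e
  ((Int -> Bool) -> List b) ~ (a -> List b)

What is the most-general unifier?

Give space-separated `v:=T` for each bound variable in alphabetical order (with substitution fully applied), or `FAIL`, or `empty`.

Answer: a:=(Int -> Bool) e:=(Bool -> Bool)

Derivation:
step 1: unify (Bool -> Bool) ~ e  [subst: {-} | 1 pending]
  bind e := (Bool -> Bool)
step 2: unify ((Int -> Bool) -> List b) ~ (a -> List b)  [subst: {e:=(Bool -> Bool)} | 0 pending]
  -> decompose arrow: push (Int -> Bool)~a, List b~List b
step 3: unify (Int -> Bool) ~ a  [subst: {e:=(Bool -> Bool)} | 1 pending]
  bind a := (Int -> Bool)
step 4: unify List b ~ List b  [subst: {e:=(Bool -> Bool), a:=(Int -> Bool)} | 0 pending]
  -> identical, skip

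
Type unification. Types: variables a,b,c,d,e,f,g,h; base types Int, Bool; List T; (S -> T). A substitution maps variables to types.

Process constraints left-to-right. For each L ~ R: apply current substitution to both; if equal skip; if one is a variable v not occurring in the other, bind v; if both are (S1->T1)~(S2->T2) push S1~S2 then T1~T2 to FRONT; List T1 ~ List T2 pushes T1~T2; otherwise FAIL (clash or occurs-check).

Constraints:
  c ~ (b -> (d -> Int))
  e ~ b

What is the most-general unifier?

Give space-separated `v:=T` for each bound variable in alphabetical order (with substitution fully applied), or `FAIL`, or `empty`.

step 1: unify c ~ (b -> (d -> Int))  [subst: {-} | 1 pending]
  bind c := (b -> (d -> Int))
step 2: unify e ~ b  [subst: {c:=(b -> (d -> Int))} | 0 pending]
  bind e := b

Answer: c:=(b -> (d -> Int)) e:=b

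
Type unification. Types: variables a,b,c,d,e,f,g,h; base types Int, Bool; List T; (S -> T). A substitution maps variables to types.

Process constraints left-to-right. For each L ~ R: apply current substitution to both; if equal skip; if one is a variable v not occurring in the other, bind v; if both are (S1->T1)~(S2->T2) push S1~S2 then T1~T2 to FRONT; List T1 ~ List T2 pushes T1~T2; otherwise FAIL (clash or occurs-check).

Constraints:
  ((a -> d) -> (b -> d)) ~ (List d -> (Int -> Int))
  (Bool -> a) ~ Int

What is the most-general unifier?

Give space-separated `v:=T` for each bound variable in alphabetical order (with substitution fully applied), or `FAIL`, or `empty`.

step 1: unify ((a -> d) -> (b -> d)) ~ (List d -> (Int -> Int))  [subst: {-} | 1 pending]
  -> decompose arrow: push (a -> d)~List d, (b -> d)~(Int -> Int)
step 2: unify (a -> d) ~ List d  [subst: {-} | 2 pending]
  clash: (a -> d) vs List d

Answer: FAIL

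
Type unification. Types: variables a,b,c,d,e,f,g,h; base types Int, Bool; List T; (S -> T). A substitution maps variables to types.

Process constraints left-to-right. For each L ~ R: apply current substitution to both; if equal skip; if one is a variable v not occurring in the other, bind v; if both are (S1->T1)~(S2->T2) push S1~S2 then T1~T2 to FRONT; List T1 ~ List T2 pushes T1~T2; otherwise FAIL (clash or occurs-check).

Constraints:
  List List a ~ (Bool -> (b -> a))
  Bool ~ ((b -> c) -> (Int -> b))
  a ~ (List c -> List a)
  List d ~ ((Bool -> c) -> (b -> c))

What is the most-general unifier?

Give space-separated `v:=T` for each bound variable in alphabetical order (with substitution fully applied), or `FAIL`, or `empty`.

step 1: unify List List a ~ (Bool -> (b -> a))  [subst: {-} | 3 pending]
  clash: List List a vs (Bool -> (b -> a))

Answer: FAIL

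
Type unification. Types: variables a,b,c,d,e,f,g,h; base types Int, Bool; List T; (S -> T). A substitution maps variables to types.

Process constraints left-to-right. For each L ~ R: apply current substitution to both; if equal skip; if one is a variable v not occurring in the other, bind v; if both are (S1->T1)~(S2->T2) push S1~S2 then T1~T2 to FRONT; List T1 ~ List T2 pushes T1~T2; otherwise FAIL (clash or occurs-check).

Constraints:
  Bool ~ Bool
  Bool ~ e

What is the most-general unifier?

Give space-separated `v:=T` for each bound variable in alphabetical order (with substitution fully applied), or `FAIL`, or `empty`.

Answer: e:=Bool

Derivation:
step 1: unify Bool ~ Bool  [subst: {-} | 1 pending]
  -> identical, skip
step 2: unify Bool ~ e  [subst: {-} | 0 pending]
  bind e := Bool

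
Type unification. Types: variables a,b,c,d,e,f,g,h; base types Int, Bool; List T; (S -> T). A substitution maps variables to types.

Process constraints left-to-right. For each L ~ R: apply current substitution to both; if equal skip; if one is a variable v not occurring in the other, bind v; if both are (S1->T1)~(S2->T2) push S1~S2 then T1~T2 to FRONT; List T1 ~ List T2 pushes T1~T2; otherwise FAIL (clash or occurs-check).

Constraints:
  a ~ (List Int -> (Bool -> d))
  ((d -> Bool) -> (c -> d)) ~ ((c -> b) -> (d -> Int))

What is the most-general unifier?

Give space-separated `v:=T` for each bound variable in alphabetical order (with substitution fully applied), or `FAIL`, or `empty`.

step 1: unify a ~ (List Int -> (Bool -> d))  [subst: {-} | 1 pending]
  bind a := (List Int -> (Bool -> d))
step 2: unify ((d -> Bool) -> (c -> d)) ~ ((c -> b) -> (d -> Int))  [subst: {a:=(List Int -> (Bool -> d))} | 0 pending]
  -> decompose arrow: push (d -> Bool)~(c -> b), (c -> d)~(d -> Int)
step 3: unify (d -> Bool) ~ (c -> b)  [subst: {a:=(List Int -> (Bool -> d))} | 1 pending]
  -> decompose arrow: push d~c, Bool~b
step 4: unify d ~ c  [subst: {a:=(List Int -> (Bool -> d))} | 2 pending]
  bind d := c
step 5: unify Bool ~ b  [subst: {a:=(List Int -> (Bool -> d)), d:=c} | 1 pending]
  bind b := Bool
step 6: unify (c -> c) ~ (c -> Int)  [subst: {a:=(List Int -> (Bool -> d)), d:=c, b:=Bool} | 0 pending]
  -> decompose arrow: push c~c, c~Int
step 7: unify c ~ c  [subst: {a:=(List Int -> (Bool -> d)), d:=c, b:=Bool} | 1 pending]
  -> identical, skip
step 8: unify c ~ Int  [subst: {a:=(List Int -> (Bool -> d)), d:=c, b:=Bool} | 0 pending]
  bind c := Int

Answer: a:=(List Int -> (Bool -> Int)) b:=Bool c:=Int d:=Int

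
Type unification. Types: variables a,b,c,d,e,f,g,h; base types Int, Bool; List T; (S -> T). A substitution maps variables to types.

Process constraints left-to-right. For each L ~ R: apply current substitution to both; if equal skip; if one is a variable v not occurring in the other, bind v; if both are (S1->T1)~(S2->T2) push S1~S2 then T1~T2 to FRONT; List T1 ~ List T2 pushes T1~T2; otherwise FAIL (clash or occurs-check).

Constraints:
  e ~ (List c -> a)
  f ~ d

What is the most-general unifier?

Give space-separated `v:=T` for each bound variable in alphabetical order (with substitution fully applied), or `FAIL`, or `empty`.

Answer: e:=(List c -> a) f:=d

Derivation:
step 1: unify e ~ (List c -> a)  [subst: {-} | 1 pending]
  bind e := (List c -> a)
step 2: unify f ~ d  [subst: {e:=(List c -> a)} | 0 pending]
  bind f := d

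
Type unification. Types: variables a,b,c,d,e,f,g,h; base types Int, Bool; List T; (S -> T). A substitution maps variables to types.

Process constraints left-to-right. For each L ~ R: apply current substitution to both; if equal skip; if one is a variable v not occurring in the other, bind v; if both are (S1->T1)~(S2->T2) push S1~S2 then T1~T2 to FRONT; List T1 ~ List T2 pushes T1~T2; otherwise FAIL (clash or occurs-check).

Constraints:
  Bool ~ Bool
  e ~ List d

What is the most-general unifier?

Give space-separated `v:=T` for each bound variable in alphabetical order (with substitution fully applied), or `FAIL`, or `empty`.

step 1: unify Bool ~ Bool  [subst: {-} | 1 pending]
  -> identical, skip
step 2: unify e ~ List d  [subst: {-} | 0 pending]
  bind e := List d

Answer: e:=List d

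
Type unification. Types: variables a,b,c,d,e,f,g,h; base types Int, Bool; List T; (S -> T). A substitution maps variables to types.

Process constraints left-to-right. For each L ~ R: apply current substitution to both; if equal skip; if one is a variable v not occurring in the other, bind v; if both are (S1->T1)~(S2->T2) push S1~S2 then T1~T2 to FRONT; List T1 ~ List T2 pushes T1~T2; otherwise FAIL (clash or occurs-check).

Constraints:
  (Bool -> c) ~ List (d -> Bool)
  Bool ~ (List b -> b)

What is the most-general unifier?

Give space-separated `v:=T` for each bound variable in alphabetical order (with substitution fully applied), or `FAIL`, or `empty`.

Answer: FAIL

Derivation:
step 1: unify (Bool -> c) ~ List (d -> Bool)  [subst: {-} | 1 pending]
  clash: (Bool -> c) vs List (d -> Bool)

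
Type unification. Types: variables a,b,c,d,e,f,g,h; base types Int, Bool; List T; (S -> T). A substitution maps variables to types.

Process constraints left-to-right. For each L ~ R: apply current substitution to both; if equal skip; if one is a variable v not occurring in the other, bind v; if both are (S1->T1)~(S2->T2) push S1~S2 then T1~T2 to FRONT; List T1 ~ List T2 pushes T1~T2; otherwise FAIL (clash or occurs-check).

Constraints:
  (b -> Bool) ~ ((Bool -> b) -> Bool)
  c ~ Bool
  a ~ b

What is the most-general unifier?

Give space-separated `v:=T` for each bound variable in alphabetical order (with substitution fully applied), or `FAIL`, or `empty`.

Answer: FAIL

Derivation:
step 1: unify (b -> Bool) ~ ((Bool -> b) -> Bool)  [subst: {-} | 2 pending]
  -> decompose arrow: push b~(Bool -> b), Bool~Bool
step 2: unify b ~ (Bool -> b)  [subst: {-} | 3 pending]
  occurs-check fail: b in (Bool -> b)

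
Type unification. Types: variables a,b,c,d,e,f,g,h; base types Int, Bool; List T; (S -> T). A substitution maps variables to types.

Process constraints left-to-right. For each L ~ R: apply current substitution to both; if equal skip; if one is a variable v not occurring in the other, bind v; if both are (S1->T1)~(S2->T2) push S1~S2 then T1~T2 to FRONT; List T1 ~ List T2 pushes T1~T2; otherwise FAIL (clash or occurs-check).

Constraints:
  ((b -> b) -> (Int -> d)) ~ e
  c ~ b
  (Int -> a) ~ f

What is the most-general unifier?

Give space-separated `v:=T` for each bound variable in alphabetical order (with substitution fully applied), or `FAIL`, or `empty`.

step 1: unify ((b -> b) -> (Int -> d)) ~ e  [subst: {-} | 2 pending]
  bind e := ((b -> b) -> (Int -> d))
step 2: unify c ~ b  [subst: {e:=((b -> b) -> (Int -> d))} | 1 pending]
  bind c := b
step 3: unify (Int -> a) ~ f  [subst: {e:=((b -> b) -> (Int -> d)), c:=b} | 0 pending]
  bind f := (Int -> a)

Answer: c:=b e:=((b -> b) -> (Int -> d)) f:=(Int -> a)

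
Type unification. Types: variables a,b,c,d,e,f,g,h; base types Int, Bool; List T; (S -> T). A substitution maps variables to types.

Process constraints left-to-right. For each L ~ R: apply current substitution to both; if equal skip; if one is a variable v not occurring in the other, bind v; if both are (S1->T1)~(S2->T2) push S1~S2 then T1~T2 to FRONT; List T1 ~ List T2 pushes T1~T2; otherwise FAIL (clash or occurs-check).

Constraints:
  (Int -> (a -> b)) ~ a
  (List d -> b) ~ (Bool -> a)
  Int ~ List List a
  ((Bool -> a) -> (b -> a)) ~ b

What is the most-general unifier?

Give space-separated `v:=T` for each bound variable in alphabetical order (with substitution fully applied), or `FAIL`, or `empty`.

Answer: FAIL

Derivation:
step 1: unify (Int -> (a -> b)) ~ a  [subst: {-} | 3 pending]
  occurs-check fail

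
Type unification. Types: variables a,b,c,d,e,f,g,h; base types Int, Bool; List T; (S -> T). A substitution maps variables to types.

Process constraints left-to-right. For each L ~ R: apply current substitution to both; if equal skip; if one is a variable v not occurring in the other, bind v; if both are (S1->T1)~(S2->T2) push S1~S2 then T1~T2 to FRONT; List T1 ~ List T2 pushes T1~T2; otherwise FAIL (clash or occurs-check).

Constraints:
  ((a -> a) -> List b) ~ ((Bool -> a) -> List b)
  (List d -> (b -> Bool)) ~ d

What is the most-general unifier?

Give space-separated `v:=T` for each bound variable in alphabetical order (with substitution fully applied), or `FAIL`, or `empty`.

Answer: FAIL

Derivation:
step 1: unify ((a -> a) -> List b) ~ ((Bool -> a) -> List b)  [subst: {-} | 1 pending]
  -> decompose arrow: push (a -> a)~(Bool -> a), List b~List b
step 2: unify (a -> a) ~ (Bool -> a)  [subst: {-} | 2 pending]
  -> decompose arrow: push a~Bool, a~a
step 3: unify a ~ Bool  [subst: {-} | 3 pending]
  bind a := Bool
step 4: unify Bool ~ Bool  [subst: {a:=Bool} | 2 pending]
  -> identical, skip
step 5: unify List b ~ List b  [subst: {a:=Bool} | 1 pending]
  -> identical, skip
step 6: unify (List d -> (b -> Bool)) ~ d  [subst: {a:=Bool} | 0 pending]
  occurs-check fail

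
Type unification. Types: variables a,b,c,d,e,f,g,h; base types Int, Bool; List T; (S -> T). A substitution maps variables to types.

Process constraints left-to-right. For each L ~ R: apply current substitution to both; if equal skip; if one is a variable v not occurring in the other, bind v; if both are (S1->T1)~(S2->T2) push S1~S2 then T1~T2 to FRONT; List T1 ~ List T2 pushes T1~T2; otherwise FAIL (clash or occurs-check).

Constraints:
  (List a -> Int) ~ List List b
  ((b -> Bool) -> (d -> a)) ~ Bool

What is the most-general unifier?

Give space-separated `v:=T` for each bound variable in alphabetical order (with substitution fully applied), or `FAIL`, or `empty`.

Answer: FAIL

Derivation:
step 1: unify (List a -> Int) ~ List List b  [subst: {-} | 1 pending]
  clash: (List a -> Int) vs List List b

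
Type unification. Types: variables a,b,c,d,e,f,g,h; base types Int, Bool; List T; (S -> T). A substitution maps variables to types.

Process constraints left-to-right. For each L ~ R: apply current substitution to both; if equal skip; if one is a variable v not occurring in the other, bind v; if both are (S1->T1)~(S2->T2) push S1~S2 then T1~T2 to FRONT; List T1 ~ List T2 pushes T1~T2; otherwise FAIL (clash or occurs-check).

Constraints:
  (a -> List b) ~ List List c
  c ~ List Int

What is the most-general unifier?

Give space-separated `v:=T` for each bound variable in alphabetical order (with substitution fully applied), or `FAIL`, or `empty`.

Answer: FAIL

Derivation:
step 1: unify (a -> List b) ~ List List c  [subst: {-} | 1 pending]
  clash: (a -> List b) vs List List c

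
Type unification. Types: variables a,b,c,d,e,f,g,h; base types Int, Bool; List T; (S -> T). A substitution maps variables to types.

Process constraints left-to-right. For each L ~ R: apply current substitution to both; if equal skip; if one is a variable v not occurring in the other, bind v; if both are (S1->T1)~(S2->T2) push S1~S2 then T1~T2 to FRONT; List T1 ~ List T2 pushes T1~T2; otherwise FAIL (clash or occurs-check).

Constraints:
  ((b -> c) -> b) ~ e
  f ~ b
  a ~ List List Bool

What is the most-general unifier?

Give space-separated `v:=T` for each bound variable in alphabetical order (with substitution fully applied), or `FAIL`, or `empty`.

step 1: unify ((b -> c) -> b) ~ e  [subst: {-} | 2 pending]
  bind e := ((b -> c) -> b)
step 2: unify f ~ b  [subst: {e:=((b -> c) -> b)} | 1 pending]
  bind f := b
step 3: unify a ~ List List Bool  [subst: {e:=((b -> c) -> b), f:=b} | 0 pending]
  bind a := List List Bool

Answer: a:=List List Bool e:=((b -> c) -> b) f:=b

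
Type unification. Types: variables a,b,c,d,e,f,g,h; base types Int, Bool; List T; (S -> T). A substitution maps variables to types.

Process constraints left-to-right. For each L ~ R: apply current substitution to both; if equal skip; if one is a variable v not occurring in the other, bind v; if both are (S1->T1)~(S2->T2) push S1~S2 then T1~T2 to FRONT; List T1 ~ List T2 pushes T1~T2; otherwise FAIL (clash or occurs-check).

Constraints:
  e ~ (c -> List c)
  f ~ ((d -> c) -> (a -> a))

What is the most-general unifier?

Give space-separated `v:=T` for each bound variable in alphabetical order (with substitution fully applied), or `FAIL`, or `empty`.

Answer: e:=(c -> List c) f:=((d -> c) -> (a -> a))

Derivation:
step 1: unify e ~ (c -> List c)  [subst: {-} | 1 pending]
  bind e := (c -> List c)
step 2: unify f ~ ((d -> c) -> (a -> a))  [subst: {e:=(c -> List c)} | 0 pending]
  bind f := ((d -> c) -> (a -> a))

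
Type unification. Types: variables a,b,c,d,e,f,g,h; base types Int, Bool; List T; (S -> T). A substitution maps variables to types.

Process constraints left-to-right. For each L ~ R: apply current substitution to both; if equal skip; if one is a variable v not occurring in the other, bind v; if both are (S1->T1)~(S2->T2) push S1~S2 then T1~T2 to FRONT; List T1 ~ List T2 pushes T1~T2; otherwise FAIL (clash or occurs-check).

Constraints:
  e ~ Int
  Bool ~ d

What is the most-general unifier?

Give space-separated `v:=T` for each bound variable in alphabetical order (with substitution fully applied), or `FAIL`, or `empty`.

Answer: d:=Bool e:=Int

Derivation:
step 1: unify e ~ Int  [subst: {-} | 1 pending]
  bind e := Int
step 2: unify Bool ~ d  [subst: {e:=Int} | 0 pending]
  bind d := Bool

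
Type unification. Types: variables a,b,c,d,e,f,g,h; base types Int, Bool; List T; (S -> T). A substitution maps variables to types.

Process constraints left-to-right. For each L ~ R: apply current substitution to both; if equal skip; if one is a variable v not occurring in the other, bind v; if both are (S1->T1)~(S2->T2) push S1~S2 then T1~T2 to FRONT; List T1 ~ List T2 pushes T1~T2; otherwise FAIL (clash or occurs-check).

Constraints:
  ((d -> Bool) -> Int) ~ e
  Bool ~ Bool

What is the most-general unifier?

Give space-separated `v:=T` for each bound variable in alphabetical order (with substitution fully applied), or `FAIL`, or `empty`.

step 1: unify ((d -> Bool) -> Int) ~ e  [subst: {-} | 1 pending]
  bind e := ((d -> Bool) -> Int)
step 2: unify Bool ~ Bool  [subst: {e:=((d -> Bool) -> Int)} | 0 pending]
  -> identical, skip

Answer: e:=((d -> Bool) -> Int)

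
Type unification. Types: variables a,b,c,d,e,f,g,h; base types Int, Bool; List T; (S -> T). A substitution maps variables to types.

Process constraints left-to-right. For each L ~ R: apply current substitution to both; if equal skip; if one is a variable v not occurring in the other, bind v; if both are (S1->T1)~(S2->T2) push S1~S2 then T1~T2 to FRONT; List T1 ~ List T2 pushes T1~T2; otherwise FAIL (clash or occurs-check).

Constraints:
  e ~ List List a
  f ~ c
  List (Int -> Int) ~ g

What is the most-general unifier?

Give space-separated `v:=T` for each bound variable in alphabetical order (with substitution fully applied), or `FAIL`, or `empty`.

step 1: unify e ~ List List a  [subst: {-} | 2 pending]
  bind e := List List a
step 2: unify f ~ c  [subst: {e:=List List a} | 1 pending]
  bind f := c
step 3: unify List (Int -> Int) ~ g  [subst: {e:=List List a, f:=c} | 0 pending]
  bind g := List (Int -> Int)

Answer: e:=List List a f:=c g:=List (Int -> Int)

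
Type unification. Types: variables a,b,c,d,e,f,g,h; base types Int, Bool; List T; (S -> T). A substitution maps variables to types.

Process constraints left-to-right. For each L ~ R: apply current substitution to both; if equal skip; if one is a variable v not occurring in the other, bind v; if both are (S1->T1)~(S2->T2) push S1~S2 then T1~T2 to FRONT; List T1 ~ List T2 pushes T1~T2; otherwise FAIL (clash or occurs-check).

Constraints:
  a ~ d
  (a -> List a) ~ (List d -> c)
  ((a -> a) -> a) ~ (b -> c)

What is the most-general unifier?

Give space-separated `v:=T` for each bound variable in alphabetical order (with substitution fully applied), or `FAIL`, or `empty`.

step 1: unify a ~ d  [subst: {-} | 2 pending]
  bind a := d
step 2: unify (d -> List d) ~ (List d -> c)  [subst: {a:=d} | 1 pending]
  -> decompose arrow: push d~List d, List d~c
step 3: unify d ~ List d  [subst: {a:=d} | 2 pending]
  occurs-check fail: d in List d

Answer: FAIL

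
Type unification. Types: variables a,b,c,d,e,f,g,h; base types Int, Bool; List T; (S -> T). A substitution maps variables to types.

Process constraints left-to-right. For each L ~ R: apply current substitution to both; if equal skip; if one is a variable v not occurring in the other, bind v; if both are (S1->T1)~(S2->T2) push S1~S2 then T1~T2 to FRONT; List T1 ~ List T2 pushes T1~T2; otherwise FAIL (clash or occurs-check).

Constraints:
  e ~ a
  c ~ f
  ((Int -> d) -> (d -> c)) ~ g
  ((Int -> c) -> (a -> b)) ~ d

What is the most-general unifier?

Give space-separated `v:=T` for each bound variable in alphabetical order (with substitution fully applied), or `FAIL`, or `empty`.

Answer: c:=f d:=((Int -> f) -> (a -> b)) e:=a g:=((Int -> ((Int -> f) -> (a -> b))) -> (((Int -> f) -> (a -> b)) -> f))

Derivation:
step 1: unify e ~ a  [subst: {-} | 3 pending]
  bind e := a
step 2: unify c ~ f  [subst: {e:=a} | 2 pending]
  bind c := f
step 3: unify ((Int -> d) -> (d -> f)) ~ g  [subst: {e:=a, c:=f} | 1 pending]
  bind g := ((Int -> d) -> (d -> f))
step 4: unify ((Int -> f) -> (a -> b)) ~ d  [subst: {e:=a, c:=f, g:=((Int -> d) -> (d -> f))} | 0 pending]
  bind d := ((Int -> f) -> (a -> b))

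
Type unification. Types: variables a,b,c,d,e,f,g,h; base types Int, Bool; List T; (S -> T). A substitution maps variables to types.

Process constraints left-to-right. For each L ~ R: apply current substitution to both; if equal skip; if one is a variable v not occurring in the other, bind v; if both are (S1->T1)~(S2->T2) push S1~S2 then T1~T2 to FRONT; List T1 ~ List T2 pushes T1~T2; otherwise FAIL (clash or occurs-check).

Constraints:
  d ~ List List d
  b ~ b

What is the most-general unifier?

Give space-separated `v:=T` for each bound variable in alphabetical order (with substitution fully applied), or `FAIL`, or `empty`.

Answer: FAIL

Derivation:
step 1: unify d ~ List List d  [subst: {-} | 1 pending]
  occurs-check fail: d in List List d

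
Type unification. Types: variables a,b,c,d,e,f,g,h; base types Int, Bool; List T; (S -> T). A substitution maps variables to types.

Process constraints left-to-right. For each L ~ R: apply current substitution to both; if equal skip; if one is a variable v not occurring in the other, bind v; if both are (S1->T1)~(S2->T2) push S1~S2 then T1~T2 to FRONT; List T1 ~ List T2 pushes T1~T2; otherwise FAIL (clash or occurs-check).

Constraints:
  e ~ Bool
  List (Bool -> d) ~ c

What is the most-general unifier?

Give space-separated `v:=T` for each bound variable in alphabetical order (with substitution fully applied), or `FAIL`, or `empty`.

step 1: unify e ~ Bool  [subst: {-} | 1 pending]
  bind e := Bool
step 2: unify List (Bool -> d) ~ c  [subst: {e:=Bool} | 0 pending]
  bind c := List (Bool -> d)

Answer: c:=List (Bool -> d) e:=Bool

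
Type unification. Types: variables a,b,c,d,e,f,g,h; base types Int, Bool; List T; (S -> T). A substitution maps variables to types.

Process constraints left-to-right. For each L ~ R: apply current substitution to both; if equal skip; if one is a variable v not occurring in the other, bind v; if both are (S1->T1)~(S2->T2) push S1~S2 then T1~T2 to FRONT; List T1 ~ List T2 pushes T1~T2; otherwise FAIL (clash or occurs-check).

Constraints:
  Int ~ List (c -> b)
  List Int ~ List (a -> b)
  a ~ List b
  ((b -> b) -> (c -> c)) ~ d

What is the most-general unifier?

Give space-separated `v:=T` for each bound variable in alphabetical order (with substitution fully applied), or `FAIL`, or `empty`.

step 1: unify Int ~ List (c -> b)  [subst: {-} | 3 pending]
  clash: Int vs List (c -> b)

Answer: FAIL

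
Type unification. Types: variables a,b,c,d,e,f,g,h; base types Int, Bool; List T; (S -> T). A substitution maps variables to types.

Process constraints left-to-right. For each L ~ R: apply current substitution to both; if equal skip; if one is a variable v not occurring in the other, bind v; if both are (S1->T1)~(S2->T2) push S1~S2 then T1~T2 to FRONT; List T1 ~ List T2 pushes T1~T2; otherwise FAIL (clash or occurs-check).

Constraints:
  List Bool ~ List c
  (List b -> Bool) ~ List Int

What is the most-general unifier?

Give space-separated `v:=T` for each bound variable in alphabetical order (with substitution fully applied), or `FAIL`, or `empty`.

step 1: unify List Bool ~ List c  [subst: {-} | 1 pending]
  -> decompose List: push Bool~c
step 2: unify Bool ~ c  [subst: {-} | 1 pending]
  bind c := Bool
step 3: unify (List b -> Bool) ~ List Int  [subst: {c:=Bool} | 0 pending]
  clash: (List b -> Bool) vs List Int

Answer: FAIL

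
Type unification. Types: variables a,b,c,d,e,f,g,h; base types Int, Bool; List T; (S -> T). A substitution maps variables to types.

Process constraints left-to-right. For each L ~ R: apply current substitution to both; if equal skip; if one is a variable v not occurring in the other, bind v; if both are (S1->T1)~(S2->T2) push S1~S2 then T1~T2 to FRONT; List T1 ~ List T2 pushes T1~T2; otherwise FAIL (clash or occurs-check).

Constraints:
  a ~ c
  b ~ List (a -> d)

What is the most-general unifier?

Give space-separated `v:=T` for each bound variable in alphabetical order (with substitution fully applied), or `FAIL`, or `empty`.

step 1: unify a ~ c  [subst: {-} | 1 pending]
  bind a := c
step 2: unify b ~ List (c -> d)  [subst: {a:=c} | 0 pending]
  bind b := List (c -> d)

Answer: a:=c b:=List (c -> d)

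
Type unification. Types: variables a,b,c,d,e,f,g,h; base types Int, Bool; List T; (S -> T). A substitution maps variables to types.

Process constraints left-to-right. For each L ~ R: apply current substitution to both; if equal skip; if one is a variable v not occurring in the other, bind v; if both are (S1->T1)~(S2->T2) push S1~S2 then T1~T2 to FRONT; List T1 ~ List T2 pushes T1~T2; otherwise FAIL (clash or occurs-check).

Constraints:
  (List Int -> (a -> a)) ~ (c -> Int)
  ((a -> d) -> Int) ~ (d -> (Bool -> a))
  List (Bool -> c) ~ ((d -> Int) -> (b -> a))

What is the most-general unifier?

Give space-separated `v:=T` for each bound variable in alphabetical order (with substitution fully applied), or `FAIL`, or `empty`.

step 1: unify (List Int -> (a -> a)) ~ (c -> Int)  [subst: {-} | 2 pending]
  -> decompose arrow: push List Int~c, (a -> a)~Int
step 2: unify List Int ~ c  [subst: {-} | 3 pending]
  bind c := List Int
step 3: unify (a -> a) ~ Int  [subst: {c:=List Int} | 2 pending]
  clash: (a -> a) vs Int

Answer: FAIL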